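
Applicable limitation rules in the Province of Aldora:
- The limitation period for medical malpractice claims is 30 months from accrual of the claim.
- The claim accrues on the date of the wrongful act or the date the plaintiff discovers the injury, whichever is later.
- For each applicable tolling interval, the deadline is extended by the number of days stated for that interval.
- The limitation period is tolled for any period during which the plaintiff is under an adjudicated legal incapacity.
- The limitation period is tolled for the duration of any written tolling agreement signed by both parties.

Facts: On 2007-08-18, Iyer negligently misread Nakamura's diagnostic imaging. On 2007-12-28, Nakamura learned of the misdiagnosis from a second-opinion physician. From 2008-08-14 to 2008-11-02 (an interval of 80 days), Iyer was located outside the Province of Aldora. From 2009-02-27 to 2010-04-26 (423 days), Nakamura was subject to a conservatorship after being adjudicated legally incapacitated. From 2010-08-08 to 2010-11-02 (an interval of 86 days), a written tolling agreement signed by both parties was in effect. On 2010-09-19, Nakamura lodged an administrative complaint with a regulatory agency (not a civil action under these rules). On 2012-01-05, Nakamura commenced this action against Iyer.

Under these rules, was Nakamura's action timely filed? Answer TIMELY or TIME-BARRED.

The claim accrued on 2007-12-28 — the later of the 2007-08-18 act and the 2007-12-28 discovery.
The untolled deadline — 30 months after 2007-12-28 — is 2010-06-28.
Because the plaintiff's legal incapacity ran from 2009-02-27 to 2010-04-26, the deadline is extended by 423 days to 2011-08-25.
Because the written tolling agreement ran from 2010-08-08 to 2010-11-02, the deadline is extended by 86 days to 2011-11-19.
The defendant's absence from the jurisdiction from 2008-08-14 to 2008-11-02 does not toll the period, because no stated rule makes the defendant's absence a tolling event.
None of the other events listed affects the running of the period under the stated rules.
The 2012-01-05 filing falls after the 2011-11-19 deadline; the claim is time-barred.

TIME-BARRED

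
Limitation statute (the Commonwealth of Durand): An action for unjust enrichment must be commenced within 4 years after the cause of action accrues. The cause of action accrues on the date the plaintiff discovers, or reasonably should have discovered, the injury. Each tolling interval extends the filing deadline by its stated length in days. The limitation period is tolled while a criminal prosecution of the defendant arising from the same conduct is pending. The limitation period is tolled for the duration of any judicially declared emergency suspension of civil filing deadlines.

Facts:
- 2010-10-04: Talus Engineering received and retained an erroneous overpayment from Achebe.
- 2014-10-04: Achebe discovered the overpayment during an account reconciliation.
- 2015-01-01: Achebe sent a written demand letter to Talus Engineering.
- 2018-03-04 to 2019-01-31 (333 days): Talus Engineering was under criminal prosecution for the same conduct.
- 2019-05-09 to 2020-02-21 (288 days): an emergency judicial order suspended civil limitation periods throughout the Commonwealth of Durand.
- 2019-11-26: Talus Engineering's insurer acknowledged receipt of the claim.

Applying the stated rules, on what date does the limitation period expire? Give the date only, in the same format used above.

Under the discovery rule, the claim accrued on 2014-10-04, when Achebe discovered the injury — not on the 2010-10-04 date of the underlying act.
Adding the 4 years base period to 2014-10-04 gives a deadline of 2018-10-04, before any tolling.
Because the pending criminal prosecution ran from 2018-03-04 to 2019-01-31, the deadline is extended by 333 days to 2019-09-02.
Because the emergency suspension of filing deadlines ran from 2019-05-09 to 2020-02-21, the deadline is extended by 288 days to 2020-06-16.
Nothing else in the chronology tolls or restarts the period.

2020-06-16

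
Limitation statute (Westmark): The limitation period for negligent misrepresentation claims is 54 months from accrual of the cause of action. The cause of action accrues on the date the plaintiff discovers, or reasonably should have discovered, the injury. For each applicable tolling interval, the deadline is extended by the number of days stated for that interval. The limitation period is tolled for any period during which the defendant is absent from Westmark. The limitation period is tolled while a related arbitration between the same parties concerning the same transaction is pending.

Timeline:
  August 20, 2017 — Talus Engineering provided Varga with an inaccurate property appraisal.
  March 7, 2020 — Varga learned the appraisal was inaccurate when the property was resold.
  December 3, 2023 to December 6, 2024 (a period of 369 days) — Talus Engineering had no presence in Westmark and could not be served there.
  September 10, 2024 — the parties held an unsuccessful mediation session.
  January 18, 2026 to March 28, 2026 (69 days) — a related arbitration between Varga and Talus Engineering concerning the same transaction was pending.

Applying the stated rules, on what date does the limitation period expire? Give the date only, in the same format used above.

September 11, 2025

The claim did not accrue until Varga discovered the injury on March 7, 2020; the August 20, 2017 act date does not start the clock under the stated rule.
54 months from March 7, 2020 is September 7, 2024.
Because the defendant's absence from the jurisdiction ran from December 3, 2023 to December 6, 2024, the deadline is extended by 369 days to September 11, 2025.
The pending related arbitration from January 18, 2026 to March 28, 2026 began after the period had already run on September 11, 2025, so it has no tolling effect.
Nothing else in the chronology tolls or restarts the period.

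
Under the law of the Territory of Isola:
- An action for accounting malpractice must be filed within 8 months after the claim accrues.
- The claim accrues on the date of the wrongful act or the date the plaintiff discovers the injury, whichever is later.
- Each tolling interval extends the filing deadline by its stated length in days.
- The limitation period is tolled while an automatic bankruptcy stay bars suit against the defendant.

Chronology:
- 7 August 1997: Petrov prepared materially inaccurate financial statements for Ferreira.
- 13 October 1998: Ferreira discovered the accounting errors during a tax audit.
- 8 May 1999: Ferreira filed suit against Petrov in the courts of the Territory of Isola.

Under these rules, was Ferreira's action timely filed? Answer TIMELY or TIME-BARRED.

The claim accrued on 13 October 1998 — the later of the 7 August 1997 act and the 13 October 1998 discovery.
The untolled deadline — 8 months after 13 October 1998 — is 13 June 1999.
The 8 May 1999 filing precedes the 13 June 1999 deadline; the claim is timely.

TIMELY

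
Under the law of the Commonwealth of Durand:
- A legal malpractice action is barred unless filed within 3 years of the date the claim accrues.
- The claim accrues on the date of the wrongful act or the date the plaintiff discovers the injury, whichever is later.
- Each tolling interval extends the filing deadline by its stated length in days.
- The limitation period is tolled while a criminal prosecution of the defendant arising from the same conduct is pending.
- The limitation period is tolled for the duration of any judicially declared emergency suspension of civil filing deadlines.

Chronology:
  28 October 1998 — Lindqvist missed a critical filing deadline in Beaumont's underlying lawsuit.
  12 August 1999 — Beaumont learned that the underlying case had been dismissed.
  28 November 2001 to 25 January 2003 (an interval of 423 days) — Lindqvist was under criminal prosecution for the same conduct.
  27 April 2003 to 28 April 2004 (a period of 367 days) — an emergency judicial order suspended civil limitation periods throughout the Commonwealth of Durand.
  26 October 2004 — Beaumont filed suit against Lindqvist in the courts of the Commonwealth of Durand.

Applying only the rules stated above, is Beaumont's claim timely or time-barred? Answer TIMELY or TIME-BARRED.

Because discovery on 12 August 1999 post-dates the 28 October 1998 act, accrual under the later-of rule falls on 12 August 1999.
3 years from 12 August 1999 is 12 August 2002.
The pending criminal prosecution from 28 November 2001 to 25 January 2003 tolled the period for 423 days, extending the deadline to 9 October 2003.
The emergency suspension of filing deadlines from 27 April 2003 to 28 April 2004 tolled the period for 367 days, extending the deadline to 10 October 2004.
Beaumont filed on 26 October 2004, after the 10 October 2004 deadline, so the action is time-barred.

TIME-BARRED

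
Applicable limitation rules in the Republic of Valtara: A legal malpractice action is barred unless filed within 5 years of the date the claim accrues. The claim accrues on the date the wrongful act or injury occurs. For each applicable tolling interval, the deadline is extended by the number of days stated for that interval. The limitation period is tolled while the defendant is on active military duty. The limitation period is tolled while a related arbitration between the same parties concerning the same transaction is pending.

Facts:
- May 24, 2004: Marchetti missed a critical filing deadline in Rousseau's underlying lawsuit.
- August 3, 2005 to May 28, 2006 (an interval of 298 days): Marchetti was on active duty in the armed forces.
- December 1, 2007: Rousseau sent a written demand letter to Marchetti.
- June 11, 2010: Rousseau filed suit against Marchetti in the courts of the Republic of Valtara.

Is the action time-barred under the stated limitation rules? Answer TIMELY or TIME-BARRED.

The limitation period began to run on May 24, 2004.
Adding the 5 years base period to May 24, 2004 gives a deadline of May 24, 2009, before any tolling.
The period was tolled for 298 days by the defendant's active military service (August 3, 2005 to May 28, 2006), pushing the deadline to March 18, 2010.
The other events in the timeline have no effect on the limitation period under the stated rules.
Filing on June 11, 2010 missed the March 18, 2010 deadline — the action is time-barred.

TIME-BARRED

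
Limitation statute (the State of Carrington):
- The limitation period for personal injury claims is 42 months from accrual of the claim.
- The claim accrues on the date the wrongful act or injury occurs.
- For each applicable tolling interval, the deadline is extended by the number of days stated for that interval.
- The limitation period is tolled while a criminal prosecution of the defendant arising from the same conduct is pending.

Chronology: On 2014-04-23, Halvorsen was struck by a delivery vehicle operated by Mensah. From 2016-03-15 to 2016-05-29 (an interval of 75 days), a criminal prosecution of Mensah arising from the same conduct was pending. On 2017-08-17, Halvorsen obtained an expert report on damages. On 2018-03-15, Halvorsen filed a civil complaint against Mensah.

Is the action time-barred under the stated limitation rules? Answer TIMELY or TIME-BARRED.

TIME-BARRED

The claim accrued on 2014-04-23, the date of the act.
42 months from 2014-04-23 is 2017-10-23.
Because the pending criminal prosecution ran from 2016-03-15 to 2016-05-29, the deadline is extended by 75 days to 2018-01-06.
The other events in the timeline have no effect on the limitation period under the stated rules.
Halvorsen filed on 2018-03-15, after the 2018-01-06 deadline, so the action is time-barred.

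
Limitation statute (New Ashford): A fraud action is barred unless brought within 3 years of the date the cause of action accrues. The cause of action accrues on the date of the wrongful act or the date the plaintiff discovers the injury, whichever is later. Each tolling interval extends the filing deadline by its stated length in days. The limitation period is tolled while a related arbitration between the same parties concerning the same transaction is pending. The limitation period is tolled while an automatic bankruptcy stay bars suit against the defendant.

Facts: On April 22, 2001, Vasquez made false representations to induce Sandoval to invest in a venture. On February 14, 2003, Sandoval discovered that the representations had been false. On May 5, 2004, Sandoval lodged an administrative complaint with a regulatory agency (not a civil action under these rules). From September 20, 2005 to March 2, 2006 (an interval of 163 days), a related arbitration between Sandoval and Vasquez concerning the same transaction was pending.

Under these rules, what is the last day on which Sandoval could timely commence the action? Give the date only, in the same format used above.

The claim accrued on February 14, 2003 — the later of the April 22, 2001 act and the February 14, 2003 discovery.
The untolled deadline — 3 years after February 14, 2003 — is February 14, 2006.
Because the pending related arbitration ran from September 20, 2005 to March 2, 2006, the deadline is extended by 163 days to July 27, 2006.
The other events in the timeline have no effect on the limitation period under the stated rules.

July 27, 2006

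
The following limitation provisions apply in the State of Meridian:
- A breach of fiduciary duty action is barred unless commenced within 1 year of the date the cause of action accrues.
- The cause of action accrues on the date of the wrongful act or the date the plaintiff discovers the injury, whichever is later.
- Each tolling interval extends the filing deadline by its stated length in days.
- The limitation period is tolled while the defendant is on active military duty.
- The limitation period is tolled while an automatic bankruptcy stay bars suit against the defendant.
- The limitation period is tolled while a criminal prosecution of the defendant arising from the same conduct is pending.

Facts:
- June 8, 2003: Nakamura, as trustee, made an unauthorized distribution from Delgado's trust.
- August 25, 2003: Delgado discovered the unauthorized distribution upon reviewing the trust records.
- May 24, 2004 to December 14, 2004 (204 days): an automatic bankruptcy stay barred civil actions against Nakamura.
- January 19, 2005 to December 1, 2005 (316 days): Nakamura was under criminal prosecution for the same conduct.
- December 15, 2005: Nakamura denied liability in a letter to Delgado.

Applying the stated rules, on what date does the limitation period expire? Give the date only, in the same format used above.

Taking the later of the act (June 8, 2003) and discovery (August 25, 2003), the claim accrued on August 25, 2003.
Adding the 1 year base period to August 25, 2003 gives a deadline of August 25, 2004, before any tolling.
Because the automatic bankruptcy stay ran from May 24, 2004 to December 14, 2004, the deadline is extended by 204 days to March 17, 2005.
The pending criminal prosecution from January 19, 2005 to December 1, 2005 tolled the period for 316 days, extending the deadline to January 27, 2006.
Nothing else in the chronology tolls or restarts the period.

January 27, 2006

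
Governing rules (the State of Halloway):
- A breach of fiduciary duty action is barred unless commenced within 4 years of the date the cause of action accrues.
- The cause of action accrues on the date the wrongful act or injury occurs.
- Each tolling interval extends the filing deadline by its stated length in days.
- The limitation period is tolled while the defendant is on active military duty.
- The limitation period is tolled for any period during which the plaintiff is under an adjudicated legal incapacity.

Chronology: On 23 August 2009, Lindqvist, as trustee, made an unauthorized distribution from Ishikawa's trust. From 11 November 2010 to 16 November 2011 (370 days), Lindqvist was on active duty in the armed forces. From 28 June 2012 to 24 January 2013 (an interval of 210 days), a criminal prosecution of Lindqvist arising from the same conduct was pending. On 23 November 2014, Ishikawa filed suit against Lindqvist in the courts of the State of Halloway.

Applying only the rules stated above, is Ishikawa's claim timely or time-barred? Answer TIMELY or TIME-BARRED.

TIME-BARRED

The cause of action accrued on 23 August 2009, the date of the act.
4 years from 23 August 2009 is 23 August 2013.
Because the defendant's active military service ran from 11 November 2010 to 16 November 2011, the deadline is extended by 370 days to 28 August 2014.
The pending criminal prosecution from 28 June 2012 to 24 January 2013 does not toll the period, because no stated rule makes a criminal prosecution a tolling event.
The 23 November 2014 filing falls after the 28 August 2014 deadline; the claim is time-barred.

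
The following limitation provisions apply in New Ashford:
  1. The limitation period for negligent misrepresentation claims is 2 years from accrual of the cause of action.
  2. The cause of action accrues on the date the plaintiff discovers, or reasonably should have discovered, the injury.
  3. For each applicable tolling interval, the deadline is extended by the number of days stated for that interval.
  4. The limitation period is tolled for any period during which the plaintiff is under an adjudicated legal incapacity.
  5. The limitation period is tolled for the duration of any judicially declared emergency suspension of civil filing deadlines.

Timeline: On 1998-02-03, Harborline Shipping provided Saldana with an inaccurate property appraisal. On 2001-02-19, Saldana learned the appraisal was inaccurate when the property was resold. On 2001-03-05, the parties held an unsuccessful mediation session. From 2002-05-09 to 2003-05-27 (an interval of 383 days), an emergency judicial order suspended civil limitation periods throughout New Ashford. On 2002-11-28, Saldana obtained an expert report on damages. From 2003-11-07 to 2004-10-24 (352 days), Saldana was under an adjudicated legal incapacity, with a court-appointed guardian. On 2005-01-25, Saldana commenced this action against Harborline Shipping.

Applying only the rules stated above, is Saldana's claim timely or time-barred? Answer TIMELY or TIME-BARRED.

TIMELY

Accrual is tied to discovery, so the period began on 2001-02-19 rather than on 1998-02-03 when the act occurred.
The untolled deadline — 2 years after 2001-02-19 — is 2003-02-19.
The emergency suspension of filing deadlines from 2002-05-09 to 2003-05-27 tolled the period for 383 days, extending the deadline to 2004-03-08.
The plaintiff's legal incapacity from 2003-11-07 to 2004-10-24 tolled the period for 352 days, extending the deadline to 2005-02-23.
Nothing else in the chronology tolls or restarts the period.
The 2005-01-25 filing precedes the 2005-02-23 deadline; the claim is timely.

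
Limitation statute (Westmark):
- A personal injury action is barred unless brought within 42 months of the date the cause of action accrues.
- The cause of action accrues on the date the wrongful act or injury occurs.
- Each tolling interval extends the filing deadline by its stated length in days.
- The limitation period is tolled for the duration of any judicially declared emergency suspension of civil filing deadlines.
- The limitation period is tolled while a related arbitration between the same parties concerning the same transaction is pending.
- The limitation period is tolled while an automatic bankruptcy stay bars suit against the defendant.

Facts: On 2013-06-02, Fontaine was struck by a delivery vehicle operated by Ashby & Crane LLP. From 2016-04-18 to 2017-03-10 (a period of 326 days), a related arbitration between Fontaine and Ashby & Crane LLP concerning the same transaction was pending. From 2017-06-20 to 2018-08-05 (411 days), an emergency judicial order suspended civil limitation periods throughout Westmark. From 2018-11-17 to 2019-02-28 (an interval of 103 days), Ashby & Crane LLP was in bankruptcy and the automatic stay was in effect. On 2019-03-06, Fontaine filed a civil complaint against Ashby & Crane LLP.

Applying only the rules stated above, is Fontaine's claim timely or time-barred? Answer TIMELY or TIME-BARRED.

TIMELY

The cause of action accrued on 2013-06-02, the date of the act.
42 months from 2013-06-02 is 2016-12-02.
The pending related arbitration from 2016-04-18 to 2017-03-10 tolled the period for 326 days, extending the deadline to 2017-10-24.
The emergency suspension of filing deadlines from 2017-06-20 to 2018-08-05 tolled the period for 411 days, extending the deadline to 2018-12-09.
The period was tolled for 103 days by the automatic bankruptcy stay (2018-11-17 to 2019-02-28), pushing the deadline to 2019-03-22.
Filing on 2019-03-06 beat the 2019-03-22 deadline — the action is timely.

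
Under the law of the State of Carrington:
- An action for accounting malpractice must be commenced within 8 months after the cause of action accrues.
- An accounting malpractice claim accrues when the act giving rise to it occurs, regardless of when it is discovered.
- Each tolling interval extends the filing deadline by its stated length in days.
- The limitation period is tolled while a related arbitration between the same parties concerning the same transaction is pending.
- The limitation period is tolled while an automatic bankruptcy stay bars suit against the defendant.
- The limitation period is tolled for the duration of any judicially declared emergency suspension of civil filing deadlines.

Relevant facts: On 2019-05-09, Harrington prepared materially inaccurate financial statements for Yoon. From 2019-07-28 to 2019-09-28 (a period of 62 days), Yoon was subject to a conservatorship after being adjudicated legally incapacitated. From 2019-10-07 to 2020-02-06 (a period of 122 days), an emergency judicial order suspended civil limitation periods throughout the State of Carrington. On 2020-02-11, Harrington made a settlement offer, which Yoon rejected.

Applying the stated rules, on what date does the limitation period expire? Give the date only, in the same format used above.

The claim accrued on 2019-05-09, when the wrongful act occurred.
8 months from 2019-05-09 is 2020-01-09.
The period was tolled for 122 days by the emergency suspension of filing deadlines (2019-10-07 to 2020-02-06), pushing the deadline to 2020-05-10.
The plaintiff's legal incapacity from 2019-07-28 to 2019-09-28 does not toll the period, because no stated rule makes the plaintiff's incapacity a tolling event.
The other events in the timeline have no effect on the limitation period under the stated rules.

2020-05-10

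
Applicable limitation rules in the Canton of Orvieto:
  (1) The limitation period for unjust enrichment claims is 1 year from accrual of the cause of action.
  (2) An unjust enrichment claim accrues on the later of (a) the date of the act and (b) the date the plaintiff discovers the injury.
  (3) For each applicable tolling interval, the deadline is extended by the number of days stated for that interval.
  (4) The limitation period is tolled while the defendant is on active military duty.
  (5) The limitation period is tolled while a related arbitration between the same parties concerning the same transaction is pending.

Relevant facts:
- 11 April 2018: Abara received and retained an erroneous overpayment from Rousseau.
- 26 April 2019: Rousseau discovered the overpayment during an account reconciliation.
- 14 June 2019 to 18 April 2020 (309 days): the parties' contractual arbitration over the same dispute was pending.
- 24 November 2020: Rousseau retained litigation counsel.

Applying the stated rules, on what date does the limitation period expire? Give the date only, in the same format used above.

1 March 2021

Taking the later of the act (11 April 2018) and discovery (26 April 2019), the claim accrued on 26 April 2019.
1 year from 26 April 2019 is 26 April 2020.
The period was tolled for 309 days by the pending related arbitration (14 June 2019 to 18 April 2020), pushing the deadline to 1 March 2021.
None of the other events listed affects the running of the period under the stated rules.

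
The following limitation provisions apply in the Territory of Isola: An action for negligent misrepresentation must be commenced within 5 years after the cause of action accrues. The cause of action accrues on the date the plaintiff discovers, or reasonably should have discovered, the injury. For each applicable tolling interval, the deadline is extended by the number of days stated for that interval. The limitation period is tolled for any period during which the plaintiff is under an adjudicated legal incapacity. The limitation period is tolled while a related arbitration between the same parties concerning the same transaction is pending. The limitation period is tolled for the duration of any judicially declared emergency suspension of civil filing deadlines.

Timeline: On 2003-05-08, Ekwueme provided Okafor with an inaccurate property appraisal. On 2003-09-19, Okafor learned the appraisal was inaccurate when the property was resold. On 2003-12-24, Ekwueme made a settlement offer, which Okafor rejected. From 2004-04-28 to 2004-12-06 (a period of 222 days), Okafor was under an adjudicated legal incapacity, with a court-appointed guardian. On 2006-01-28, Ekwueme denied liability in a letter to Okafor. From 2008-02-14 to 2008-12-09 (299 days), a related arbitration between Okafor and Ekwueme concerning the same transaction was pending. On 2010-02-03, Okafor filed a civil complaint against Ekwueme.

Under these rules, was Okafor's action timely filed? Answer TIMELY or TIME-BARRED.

Under the discovery rule, the claim accrued on 2003-09-19, when Okafor discovered the injury — not on the 2003-05-08 date of the underlying act.
Adding the 5 years base period to 2003-09-19 gives a deadline of 2008-09-19, before any tolling.
The plaintiff's legal incapacity from 2004-04-28 to 2004-12-06 tolled the period for 222 days, extending the deadline to 2009-04-29.
The pending related arbitration from 2008-02-14 to 2008-12-09 tolled the period for 299 days, extending the deadline to 2010-02-22.
The other events in the timeline have no effect on the limitation period under the stated rules.
The 2010-02-03 filing precedes the 2010-02-22 deadline; the claim is timely.

TIMELY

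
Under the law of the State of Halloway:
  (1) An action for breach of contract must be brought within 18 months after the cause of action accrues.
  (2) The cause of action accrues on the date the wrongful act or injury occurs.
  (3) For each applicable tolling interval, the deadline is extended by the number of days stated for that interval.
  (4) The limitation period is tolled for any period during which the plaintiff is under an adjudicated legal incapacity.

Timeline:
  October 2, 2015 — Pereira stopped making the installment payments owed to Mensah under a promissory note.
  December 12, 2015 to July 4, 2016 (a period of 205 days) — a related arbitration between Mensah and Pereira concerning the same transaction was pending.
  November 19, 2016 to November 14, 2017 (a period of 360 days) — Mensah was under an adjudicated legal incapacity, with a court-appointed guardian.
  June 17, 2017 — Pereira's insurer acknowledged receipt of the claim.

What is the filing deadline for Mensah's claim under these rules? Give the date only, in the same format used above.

The claim accrued on October 2, 2015, when the wrongful act occurred.
The untolled deadline — 18 months after October 2, 2015 — is April 2, 2017.
Because the plaintiff's legal incapacity ran from November 19, 2016 to November 14, 2017, the deadline is extended by 360 days to March 28, 2018.
No stated provision tolls the period for a pending arbitration, so the interval from December 12, 2015 to July 4, 2016 has no effect on the deadline.
The other events in the timeline have no effect on the limitation period under the stated rules.

March 28, 2018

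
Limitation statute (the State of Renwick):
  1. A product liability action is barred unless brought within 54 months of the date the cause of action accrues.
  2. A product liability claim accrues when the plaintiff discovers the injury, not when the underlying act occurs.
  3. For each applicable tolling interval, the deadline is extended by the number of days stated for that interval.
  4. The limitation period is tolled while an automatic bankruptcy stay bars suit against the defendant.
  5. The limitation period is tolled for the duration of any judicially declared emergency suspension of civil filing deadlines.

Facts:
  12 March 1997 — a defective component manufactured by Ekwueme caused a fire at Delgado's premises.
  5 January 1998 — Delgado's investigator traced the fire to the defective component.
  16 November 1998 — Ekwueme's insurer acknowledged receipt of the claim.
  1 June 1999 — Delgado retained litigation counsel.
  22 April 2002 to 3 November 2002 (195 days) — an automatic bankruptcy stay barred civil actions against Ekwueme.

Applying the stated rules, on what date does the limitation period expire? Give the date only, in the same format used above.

16 January 2003

The claim did not accrue until Delgado discovered the injury on 5 January 1998; the 12 March 1997 act date does not start the clock under the stated rule.
Adding the 54 months base period to 5 January 1998 gives a deadline of 5 July 2002, before any tolling.
The period was tolled for 195 days by the automatic bankruptcy stay (22 April 2002 to 3 November 2002), pushing the deadline to 16 January 2003.
The other events in the timeline have no effect on the limitation period under the stated rules.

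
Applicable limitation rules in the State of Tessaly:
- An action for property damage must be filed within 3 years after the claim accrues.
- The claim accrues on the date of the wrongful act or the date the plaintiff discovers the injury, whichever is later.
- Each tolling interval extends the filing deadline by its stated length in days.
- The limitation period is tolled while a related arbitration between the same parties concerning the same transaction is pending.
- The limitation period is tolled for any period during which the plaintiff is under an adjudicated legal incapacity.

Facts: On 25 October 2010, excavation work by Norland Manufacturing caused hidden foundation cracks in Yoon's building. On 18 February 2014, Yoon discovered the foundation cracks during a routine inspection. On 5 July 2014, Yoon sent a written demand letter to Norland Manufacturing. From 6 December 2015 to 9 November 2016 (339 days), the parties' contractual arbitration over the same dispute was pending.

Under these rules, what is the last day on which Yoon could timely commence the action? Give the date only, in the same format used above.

23 January 2018

Taking the later of the act (25 October 2010) and discovery (18 February 2014), the claim accrued on 18 February 2014.
Adding the 3 years base period to 18 February 2014 gives a deadline of 18 February 2017, before any tolling.
Because the pending related arbitration ran from 6 December 2015 to 9 November 2016, the deadline is extended by 339 days to 23 January 2018.
Nothing else in the chronology tolls or restarts the period.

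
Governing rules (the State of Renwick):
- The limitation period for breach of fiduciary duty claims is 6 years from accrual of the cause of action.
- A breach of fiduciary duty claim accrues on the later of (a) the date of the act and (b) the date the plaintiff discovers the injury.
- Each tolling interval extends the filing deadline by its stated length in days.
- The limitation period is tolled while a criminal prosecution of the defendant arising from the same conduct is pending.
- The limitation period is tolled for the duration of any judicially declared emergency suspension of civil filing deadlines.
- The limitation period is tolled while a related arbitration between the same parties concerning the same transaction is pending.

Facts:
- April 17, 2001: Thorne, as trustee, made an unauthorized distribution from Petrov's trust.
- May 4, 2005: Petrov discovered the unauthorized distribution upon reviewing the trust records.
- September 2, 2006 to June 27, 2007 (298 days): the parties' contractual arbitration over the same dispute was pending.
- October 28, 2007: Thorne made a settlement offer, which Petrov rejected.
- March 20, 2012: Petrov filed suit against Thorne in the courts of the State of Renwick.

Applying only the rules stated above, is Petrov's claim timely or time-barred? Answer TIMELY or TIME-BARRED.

Because discovery on May 4, 2005 post-dates the April 17, 2001 act, accrual under the later-of rule falls on May 4, 2005.
6 years from May 4, 2005 is May 4, 2011.
Because the pending related arbitration ran from September 2, 2006 to June 27, 2007, the deadline is extended by 298 days to February 26, 2012.
The other events in the timeline have no effect on the limitation period under the stated rules.
Petrov filed on March 20, 2012, after the February 26, 2012 deadline, so the action is time-barred.

TIME-BARRED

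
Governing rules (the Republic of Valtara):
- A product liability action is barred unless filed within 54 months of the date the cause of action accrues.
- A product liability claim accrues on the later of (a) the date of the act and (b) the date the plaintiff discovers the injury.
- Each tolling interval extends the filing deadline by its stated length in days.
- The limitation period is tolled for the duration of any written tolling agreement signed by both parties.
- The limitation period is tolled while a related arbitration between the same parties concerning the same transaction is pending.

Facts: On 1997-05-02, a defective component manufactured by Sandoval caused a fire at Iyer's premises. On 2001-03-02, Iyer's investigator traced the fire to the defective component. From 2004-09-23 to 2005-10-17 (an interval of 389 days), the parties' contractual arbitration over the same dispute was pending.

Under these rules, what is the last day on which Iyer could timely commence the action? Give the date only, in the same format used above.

Taking the later of the act (1997-05-02) and discovery (2001-03-02), the claim accrued on 2001-03-02.
54 months from 2001-03-02 is 2005-09-02.
The period was tolled for 389 days by the pending related arbitration (2004-09-23 to 2005-10-17), pushing the deadline to 2006-09-26.

2006-09-26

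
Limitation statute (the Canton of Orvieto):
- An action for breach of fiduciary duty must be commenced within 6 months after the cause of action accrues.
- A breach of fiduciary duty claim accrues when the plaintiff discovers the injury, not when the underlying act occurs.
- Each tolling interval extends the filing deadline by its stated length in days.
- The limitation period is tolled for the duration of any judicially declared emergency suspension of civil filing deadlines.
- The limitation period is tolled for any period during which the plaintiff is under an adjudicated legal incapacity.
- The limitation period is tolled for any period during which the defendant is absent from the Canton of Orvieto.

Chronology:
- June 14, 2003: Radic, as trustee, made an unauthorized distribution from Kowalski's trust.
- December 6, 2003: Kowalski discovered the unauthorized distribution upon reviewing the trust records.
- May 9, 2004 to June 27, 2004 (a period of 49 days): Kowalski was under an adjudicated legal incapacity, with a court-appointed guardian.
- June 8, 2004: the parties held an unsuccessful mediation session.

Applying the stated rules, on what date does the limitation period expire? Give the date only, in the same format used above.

July 25, 2004

Accrual is tied to discovery, so the period began on December 6, 2003 rather than on June 14, 2003 when the act occurred.
Adding the 6 months base period to December 6, 2003 gives a deadline of June 6, 2004, before any tolling.
The period was tolled for 49 days by the plaintiff's legal incapacity (May 9, 2004 to June 27, 2004), pushing the deadline to July 25, 2004.
None of the other events listed affects the running of the period under the stated rules.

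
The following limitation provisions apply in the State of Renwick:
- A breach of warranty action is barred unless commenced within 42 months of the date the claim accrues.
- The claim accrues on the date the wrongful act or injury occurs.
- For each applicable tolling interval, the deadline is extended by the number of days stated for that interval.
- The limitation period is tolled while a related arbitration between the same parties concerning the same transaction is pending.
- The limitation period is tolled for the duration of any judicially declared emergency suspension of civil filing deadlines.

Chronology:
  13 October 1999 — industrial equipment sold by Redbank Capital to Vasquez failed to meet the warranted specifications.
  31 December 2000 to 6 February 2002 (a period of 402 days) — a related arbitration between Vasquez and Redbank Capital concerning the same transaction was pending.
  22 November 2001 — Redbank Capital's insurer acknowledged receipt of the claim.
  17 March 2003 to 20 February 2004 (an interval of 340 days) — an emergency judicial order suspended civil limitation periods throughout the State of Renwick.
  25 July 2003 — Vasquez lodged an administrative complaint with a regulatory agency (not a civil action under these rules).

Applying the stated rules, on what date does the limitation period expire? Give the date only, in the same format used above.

The claim accrued on 13 October 1999, the date of the act.
The untolled deadline — 42 months after 13 October 1999 — is 13 April 2003.
The pending related arbitration from 31 December 2000 to 6 February 2002 tolled the period for 402 days, extending the deadline to 19 May 2004.
The emergency suspension of filing deadlines from 17 March 2003 to 20 February 2004 tolled the period for 340 days, extending the deadline to 24 April 2005.
Nothing else in the chronology tolls or restarts the period.

24 April 2005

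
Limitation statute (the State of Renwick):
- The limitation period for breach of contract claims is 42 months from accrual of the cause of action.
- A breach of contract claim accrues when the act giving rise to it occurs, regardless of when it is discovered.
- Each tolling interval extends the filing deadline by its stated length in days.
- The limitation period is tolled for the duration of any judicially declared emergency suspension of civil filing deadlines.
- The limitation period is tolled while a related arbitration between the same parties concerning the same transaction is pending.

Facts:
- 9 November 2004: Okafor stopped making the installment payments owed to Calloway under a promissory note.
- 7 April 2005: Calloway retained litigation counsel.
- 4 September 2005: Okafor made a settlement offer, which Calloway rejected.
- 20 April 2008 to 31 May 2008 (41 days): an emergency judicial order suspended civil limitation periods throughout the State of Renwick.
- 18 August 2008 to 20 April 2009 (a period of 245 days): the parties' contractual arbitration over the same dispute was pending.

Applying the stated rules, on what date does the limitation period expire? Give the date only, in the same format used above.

The claim accrued on 9 November 2004, when the wrongful act occurred.
The untolled deadline — 42 months after 9 November 2004 — is 9 May 2008.
The period was tolled for 41 days by the emergency suspension of filing deadlines (20 April 2008 to 31 May 2008), pushing the deadline to 19 June 2008.
The pending related arbitration starting 18 August 2008 came too late — the period had run on 19 June 2008 — and so does not extend the deadline.
None of the other events listed affects the running of the period under the stated rules.

19 June 2008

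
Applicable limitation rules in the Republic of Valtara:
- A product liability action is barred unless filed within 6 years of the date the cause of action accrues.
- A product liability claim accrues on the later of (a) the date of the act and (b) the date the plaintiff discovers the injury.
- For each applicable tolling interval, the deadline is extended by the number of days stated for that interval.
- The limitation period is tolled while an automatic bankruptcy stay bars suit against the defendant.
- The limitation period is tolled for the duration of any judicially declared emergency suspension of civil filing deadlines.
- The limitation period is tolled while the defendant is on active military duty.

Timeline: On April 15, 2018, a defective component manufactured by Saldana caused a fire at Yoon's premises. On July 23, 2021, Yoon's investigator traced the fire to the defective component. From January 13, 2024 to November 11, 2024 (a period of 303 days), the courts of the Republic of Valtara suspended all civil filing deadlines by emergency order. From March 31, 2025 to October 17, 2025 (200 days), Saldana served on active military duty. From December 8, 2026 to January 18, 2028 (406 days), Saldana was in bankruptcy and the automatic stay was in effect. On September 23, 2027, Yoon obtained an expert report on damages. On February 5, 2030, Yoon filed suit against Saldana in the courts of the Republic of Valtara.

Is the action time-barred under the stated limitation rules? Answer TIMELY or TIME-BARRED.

Because discovery on July 23, 2021 post-dates the April 15, 2018 act, accrual under the later-of rule falls on July 23, 2021.
The untolled deadline — 6 years after July 23, 2021 — is July 23, 2027.
The emergency suspension of filing deadlines from January 13, 2024 to November 11, 2024 tolled the period for 303 days, extending the deadline to May 21, 2028.
Because the defendant's active military service ran from March 31, 2025 to October 17, 2025, the deadline is extended by 200 days to December 7, 2028.
Because the automatic bankruptcy stay ran from December 8, 2026 to January 18, 2028, the deadline is extended by 406 days to January 17, 2030.
The other events in the timeline have no effect on the limitation period under the stated rules.
The February 5, 2030 filing falls after the January 17, 2030 deadline; the claim is time-barred.

TIME-BARRED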